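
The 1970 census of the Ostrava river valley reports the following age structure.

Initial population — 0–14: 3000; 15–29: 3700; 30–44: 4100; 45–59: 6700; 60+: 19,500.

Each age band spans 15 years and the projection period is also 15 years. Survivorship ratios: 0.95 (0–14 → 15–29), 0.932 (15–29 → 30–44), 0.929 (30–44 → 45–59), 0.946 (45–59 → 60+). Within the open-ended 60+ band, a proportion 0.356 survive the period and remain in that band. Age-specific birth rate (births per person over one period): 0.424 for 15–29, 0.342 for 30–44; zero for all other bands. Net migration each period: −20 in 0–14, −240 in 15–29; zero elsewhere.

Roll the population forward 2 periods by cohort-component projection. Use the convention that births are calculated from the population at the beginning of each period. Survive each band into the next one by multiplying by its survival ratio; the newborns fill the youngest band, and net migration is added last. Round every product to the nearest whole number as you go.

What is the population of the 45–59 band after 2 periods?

[period 1]
Births: 3700 × 0.424 = 1569, 4100 × 0.342 = 1402 → 2971
15–29: 3000 × 0.95 = 2850
30–44: 3700 × 0.932 = 3448
45–59: 4100 × 0.929 = 3809
60+: 6700 × 0.946 + 19500 × 0.356 = 6338 + 6942 = 13280
Net migration: 0–14 − 20 → 2951; 15–29 − 240 → 2610
Giving 2951 / 2610 / 3448 / 3809 / 13280.
[period 2]
Births: 2610 × 0.424 = 1107, 3448 × 0.342 = 1179 → 2286
15–29: 2951 × 0.95 = 2803
30–44: 2610 × 0.932 = 2433
45–59: 3448 × 0.929 = 3203
60+: 3809 × 0.946 + 13280 × 0.356 = 3603 + 4728 = 8331
Net migration: 0–14 − 20 → 2266; 15–29 − 240 → 2563
Giving 2266 / 2563 / 2433 / 3203 / 8331.

3203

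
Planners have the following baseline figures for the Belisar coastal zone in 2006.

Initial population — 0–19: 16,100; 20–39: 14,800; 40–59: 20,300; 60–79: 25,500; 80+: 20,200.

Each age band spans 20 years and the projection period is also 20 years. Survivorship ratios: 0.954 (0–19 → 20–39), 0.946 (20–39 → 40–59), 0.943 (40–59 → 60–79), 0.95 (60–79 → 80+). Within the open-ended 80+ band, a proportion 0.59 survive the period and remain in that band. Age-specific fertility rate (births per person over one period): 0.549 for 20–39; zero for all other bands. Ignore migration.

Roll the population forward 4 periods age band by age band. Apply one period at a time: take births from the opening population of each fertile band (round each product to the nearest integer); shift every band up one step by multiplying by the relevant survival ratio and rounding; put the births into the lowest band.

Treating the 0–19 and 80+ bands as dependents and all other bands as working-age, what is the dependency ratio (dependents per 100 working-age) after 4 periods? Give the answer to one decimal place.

— Period 1 —
Births: 14800 × 0.549 = 8125
20–39: 16100 × 0.954 = 15359
40–59: 14800 × 0.946 = 14001
60–79: 20300 × 0.943 = 19143
80+: 25500 × 0.95 + 20200 × 0.59 = 24225 + 11918 = 36143
Population now: 0–19=8125, 20–39=15359, 40–59=14001, 60–79=19143, 80+=36143
— Period 2 —
Births: 15359 × 0.549 = 8432
20–39: 8125 × 0.954 = 7751
40–59: 15359 × 0.946 = 14530
60–79: 14001 × 0.943 = 13203
80+: 19143 × 0.95 + 36143 × 0.59 = 18186 + 21324 = 39510
Population now: 0–19=8432, 20–39=7751, 40–59=14530, 60–79=13203, 80+=39510
— Period 3 —
Births: 7751 × 0.549 = 4255
20–39: 8432 × 0.954 = 8044
40–59: 7751 × 0.946 = 7332
60–79: 14530 × 0.943 = 13702
80+: 13203 × 0.95 + 39510 × 0.59 = 12543 + 23311 = 35854
Population now: 0–19=4255, 20–39=8044, 40–59=7332, 60–79=13702, 80+=35854
— Period 4 —
Births: 8044 × 0.549 = 4416
20–39: 4255 × 0.954 = 4059
40–59: 8044 × 0.946 = 7610
60–79: 7332 × 0.943 = 6914
80+: 13702 × 0.95 + 35854 × 0.59 = 13017 + 21154 = 34171
Population now: 0–19=4416, 20–39=4059, 40–59=7610, 60–79=6914, 80+=34171
Dependents (band 0–19 + band 80+) = 4416 + 34171 = 38587; working-age = 18583; ratio = 38587/18583 × 100 = 207.6

207.6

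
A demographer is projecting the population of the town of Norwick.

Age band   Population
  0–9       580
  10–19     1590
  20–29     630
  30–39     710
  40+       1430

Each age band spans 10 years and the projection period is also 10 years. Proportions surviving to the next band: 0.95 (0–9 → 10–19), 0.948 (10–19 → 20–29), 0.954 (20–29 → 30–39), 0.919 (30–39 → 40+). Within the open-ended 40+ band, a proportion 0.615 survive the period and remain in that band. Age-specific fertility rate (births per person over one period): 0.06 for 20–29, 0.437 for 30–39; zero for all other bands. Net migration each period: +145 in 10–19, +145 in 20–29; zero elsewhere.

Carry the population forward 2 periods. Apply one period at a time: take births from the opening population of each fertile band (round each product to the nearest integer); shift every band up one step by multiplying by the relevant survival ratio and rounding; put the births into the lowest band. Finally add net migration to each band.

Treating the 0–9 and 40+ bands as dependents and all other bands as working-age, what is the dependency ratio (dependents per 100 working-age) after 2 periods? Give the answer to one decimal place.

Period 1:
Births: 630 × 0.06 = 38 ; 710 × 0.437 = 310 ⇒ total 348
10–19: 580 × 0.95 = 551
20–29: 1590 × 0.948 = 1507
30–39: 630 × 0.954 = 601
40+: 710 × 0.919 + 1430 × 0.615 = 652 + 879 = 1531
Net migration: 10–19 + 145 → 696; 20–29 + 145 → 1652
Giving 348 / 696 / 1652 / 601 / 1531.
Period 2:
Births: 1652 × 0.06 = 99 ; 601 × 0.437 = 263 ⇒ total 362
10–19: 348 × 0.95 = 331
20–29: 696 × 0.948 = 660
30–39: 1652 × 0.954 = 1576
40+: 601 × 0.919 + 1531 × 0.615 = 552 + 942 = 1494
Net migration: 10–19 + 145 → 476; 20–29 + 145 → 805
Giving 362 / 476 / 805 / 1576 / 1494.
Dependents (band 0–9 + band 40+) = 362 + 1494 = 1856; working-age = 2857; ratio = 1856/2857 × 100 = 65.0

65.0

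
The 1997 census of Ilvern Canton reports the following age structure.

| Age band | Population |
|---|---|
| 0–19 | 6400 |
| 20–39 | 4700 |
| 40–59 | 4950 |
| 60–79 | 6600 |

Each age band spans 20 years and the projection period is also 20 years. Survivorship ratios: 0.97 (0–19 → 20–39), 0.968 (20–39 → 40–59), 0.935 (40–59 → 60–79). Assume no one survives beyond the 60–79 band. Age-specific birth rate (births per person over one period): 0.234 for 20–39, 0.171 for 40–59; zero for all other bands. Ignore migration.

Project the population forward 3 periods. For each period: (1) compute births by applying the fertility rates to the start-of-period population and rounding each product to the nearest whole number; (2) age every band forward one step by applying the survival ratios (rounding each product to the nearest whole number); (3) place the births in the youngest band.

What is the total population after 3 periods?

11080

(Groups numbered youngest = 1 to oldest = 4.)
[period 1]
Births: 4700 × 0.234 = 1100, 4950 × 0.171 = 846 — total 1946
Group 2: 6400 × 0.97 = 6208
Group 3: 4700 × 0.968 = 4550
Group 4: 4950 × 0.935 = 4628
End of period: [1946, 6208, 4550, 4628]
[period 2]
Births: 6208 × 0.234 = 1453, 4550 × 0.171 = 778 — total 2231
Group 2: 1946 × 0.97 = 1888
Group 3: 6208 × 0.968 = 6009
Group 4: 4550 × 0.935 = 4254
End of period: [2231, 1888, 6009, 4254]
[period 3]
Births: 1888 × 0.234 = 442, 6009 × 0.171 = 1028 — total 1470
Group 2: 2231 × 0.97 = 2164
Group 3: 1888 × 0.968 = 1828
Group 4: 6009 × 0.935 = 5618
End of period: [1470, 2164, 1828, 5618]
Total after period 3: 1470 + 2164 + 1828 + 5618 = 11080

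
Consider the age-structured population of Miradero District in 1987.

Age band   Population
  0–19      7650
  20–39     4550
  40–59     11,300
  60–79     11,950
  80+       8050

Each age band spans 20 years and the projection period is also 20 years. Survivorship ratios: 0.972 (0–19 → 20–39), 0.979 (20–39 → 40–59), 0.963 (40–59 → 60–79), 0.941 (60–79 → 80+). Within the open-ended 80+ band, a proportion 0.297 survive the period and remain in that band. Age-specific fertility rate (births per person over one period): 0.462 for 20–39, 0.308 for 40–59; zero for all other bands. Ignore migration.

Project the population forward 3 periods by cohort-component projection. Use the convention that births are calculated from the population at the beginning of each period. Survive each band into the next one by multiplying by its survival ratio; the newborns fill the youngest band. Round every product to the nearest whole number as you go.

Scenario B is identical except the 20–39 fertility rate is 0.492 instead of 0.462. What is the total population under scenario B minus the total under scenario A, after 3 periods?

Period 1.
Births: 4550 * 0.462 = 2102, 11300 * 0.308 = 3480 ⇒ total 5582
20–39: 7650 * 0.972 = 7436
40–59: 4550 * 0.979 = 4454
60–79: 11300 * 0.963 = 10882
80+: 11950 * 0.941 + 8050 * 0.297 = 11245 + 2391 = 13636
Population now: 0–19=5582, 20–39=7436, 40–59=4454, 60–79=10882, 80+=13636
Period 2.
Births: 7436 * 0.462 = 3435, 4454 * 0.308 = 1372 ⇒ total 4807
20–39: 5582 * 0.972 = 5426
40–59: 7436 * 0.979 = 7280
60–79: 4454 * 0.963 = 4289
80+: 10882 * 0.941 + 13636 * 0.297 = 10240 + 4050 = 14290
Population now: 0–19=4807, 20–39=5426, 40–59=7280, 60–79=4289, 80+=14290
Period 3.
Births: 5426 * 0.462 = 2507, 7280 * 0.308 = 2242 ⇒ total 4749
20–39: 4807 * 0.972 = 4672
40–59: 5426 * 0.979 = 5312
60–79: 7280 * 0.963 = 7011
80+: 4289 * 0.941 + 14290 * 0.297 = 4036 + 4244 = 8280
Population now: 0–19=4749, 20–39=4672, 40–59=5312, 60–79=7011, 80+=8280
Scenario A total after 3 periods: 30024
Scenario B projection —
Period 1.
Births: 4550 * 0.492 = 2239, 11300 * 0.308 = 3480 ⇒ total 5719
20–39: 7650 * 0.972 = 7436
40–59: 4550 * 0.979 = 4454
60–79: 11300 * 0.963 = 10882
80+: 11950 * 0.941 + 8050 * 0.297 = 11245 + 2391 = 13636
Population now: 0–19=5719, 20–39=7436, 40–59=4454, 60–79=10882, 80+=13636
Period 2.
Births: 7436 * 0.492 = 3659, 4454 * 0.308 = 1372 ⇒ total 5031
20–39: 5719 * 0.972 = 5559
40–59: 7436 * 0.979 = 7280
60–79: 4454 * 0.963 = 4289
80+: 10882 * 0.941 + 13636 * 0.297 = 10240 + 4050 = 14290
Population now: 0–19=5031, 20–39=5559, 40–59=7280, 60–79=4289, 80+=14290
Period 3.
Births: 5559 * 0.492 = 2735, 7280 * 0.308 = 2242 ⇒ total 4977
20–39: 5031 * 0.972 = 4890
40–59: 5559 * 0.979 = 5442
60–79: 7280 * 0.963 = 7011
80+: 4289 * 0.941 + 14290 * 0.297 = 4036 + 4244 = 8280
Population now: 0–19=4977, 20–39=4890, 40–59=5442, 60–79=7011, 80+=8280
Scenario B total after 3 periods: 30600
Difference B − A = 30600 − 30024 = 576

576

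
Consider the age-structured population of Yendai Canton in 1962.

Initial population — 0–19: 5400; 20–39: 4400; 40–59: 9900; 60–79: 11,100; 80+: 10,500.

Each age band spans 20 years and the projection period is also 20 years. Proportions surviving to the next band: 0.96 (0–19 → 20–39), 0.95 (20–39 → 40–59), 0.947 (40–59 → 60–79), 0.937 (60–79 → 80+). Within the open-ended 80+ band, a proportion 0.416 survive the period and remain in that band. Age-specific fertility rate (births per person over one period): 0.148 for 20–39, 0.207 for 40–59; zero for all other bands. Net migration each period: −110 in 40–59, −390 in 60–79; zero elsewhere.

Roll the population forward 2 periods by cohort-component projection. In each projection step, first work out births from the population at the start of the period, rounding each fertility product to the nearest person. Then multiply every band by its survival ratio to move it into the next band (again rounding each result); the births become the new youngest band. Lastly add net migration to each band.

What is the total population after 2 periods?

27043

Let band 1 be 0–19 through band 5 = 80+.
Period 1:
Births: 4400 * 0.148 = 651, 9900 * 0.207 = 2049 ⇒ total 2700
Band 2: 5400 * 0.96 = 5184
Band 3: 4400 * 0.95 = 4180
Band 4: 9900 * 0.947 = 9375
Band 5: 11100 * 0.937 + 10500 * 0.416 = 10401 + 4368 = 14769
Net migration: Band 3 − 110 → 4070; Band 4 − 390 → 8985
Population now: 0–19=2700, 20–39=5184, 40–59=4070, 60–79=8985, 80+=14769
Period 2:
Births: 5184 * 0.148 = 767, 4070 * 0.207 = 842 ⇒ total 1609
Band 2: 2700 * 0.96 = 2592
Band 3: 5184 * 0.95 = 4925
Band 4: 4070 * 0.947 = 3854
Band 5: 8985 * 0.937 + 14769 * 0.416 = 8419 + 6144 = 14563
Net migration: Band 3 − 110 → 4815; Band 4 − 390 → 3464
Population now: 0–19=1609, 20–39=2592, 40–59=4815, 60–79=3464, 80+=14563
Total after period 2: 1609 + 2592 + 4815 + 3464 + 14563 = 27043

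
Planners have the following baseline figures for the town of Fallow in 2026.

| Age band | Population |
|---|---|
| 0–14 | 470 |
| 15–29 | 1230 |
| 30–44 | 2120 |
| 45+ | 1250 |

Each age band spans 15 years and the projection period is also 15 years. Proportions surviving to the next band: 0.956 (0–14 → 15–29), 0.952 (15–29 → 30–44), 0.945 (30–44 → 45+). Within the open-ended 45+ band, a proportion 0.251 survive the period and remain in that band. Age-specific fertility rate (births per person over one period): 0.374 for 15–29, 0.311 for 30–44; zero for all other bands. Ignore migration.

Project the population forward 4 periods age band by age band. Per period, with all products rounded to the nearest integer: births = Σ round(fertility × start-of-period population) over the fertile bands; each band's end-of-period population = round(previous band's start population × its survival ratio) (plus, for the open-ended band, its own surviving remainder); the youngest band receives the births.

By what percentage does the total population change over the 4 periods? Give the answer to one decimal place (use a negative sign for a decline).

— Period 1 —
Births: 1230 × 0.374 = 460, 2120 × 0.311 = 659 — total 1119
15–29: 470 × 0.956 = 449
30–44: 1230 × 0.952 = 1171
45+: 2120 × 0.945 + 1250 × 0.251 = 2003 + 314 = 2317
Population now: 0–14=1119, 15–29=449, 30–44=1171, 45+=2317
— Period 2 —
Births: 449 × 0.374 = 168, 1171 × 0.311 = 364 — total 532
15–29: 1119 × 0.956 = 1070
30–44: 449 × 0.952 = 427
45+: 1171 × 0.945 + 2317 × 0.251 = 1107 + 582 = 1689
Population now: 0–14=532, 15–29=1070, 30–44=427, 45+=1689
— Period 3 —
Births: 1070 × 0.374 = 400, 427 × 0.311 = 133 — total 533
15–29: 532 × 0.956 = 509
30–44: 1070 × 0.952 = 1019
45+: 427 × 0.945 + 1689 × 0.251 = 404 + 424 = 828
Population now: 0–14=533, 15–29=509, 30–44=1019, 45+=828
— Period 4 —
Births: 509 × 0.374 = 190, 1019 × 0.311 = 317 — total 507
15–29: 533 × 0.956 = 510
30–44: 509 × 0.952 = 485
45+: 1019 × 0.945 + 828 × 0.251 = 963 + 208 = 1171
Population now: 0–14=507, 15–29=510, 30–44=485, 45+=1171
Total: 5070 → 2673; change = -2397; percentage change = -47.3%

-47.3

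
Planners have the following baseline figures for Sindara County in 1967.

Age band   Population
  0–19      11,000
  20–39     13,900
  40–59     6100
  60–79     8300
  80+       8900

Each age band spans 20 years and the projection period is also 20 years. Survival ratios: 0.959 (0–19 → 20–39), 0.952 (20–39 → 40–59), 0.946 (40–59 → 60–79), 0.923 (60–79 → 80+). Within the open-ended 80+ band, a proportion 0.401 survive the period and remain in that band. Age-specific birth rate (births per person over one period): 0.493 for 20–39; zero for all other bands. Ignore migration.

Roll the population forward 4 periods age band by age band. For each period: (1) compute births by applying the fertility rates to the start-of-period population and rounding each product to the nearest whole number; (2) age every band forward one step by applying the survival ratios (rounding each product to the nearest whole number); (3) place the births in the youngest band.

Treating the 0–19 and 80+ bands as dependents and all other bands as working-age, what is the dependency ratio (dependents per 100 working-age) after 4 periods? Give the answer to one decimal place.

126.6

Call the groups 1 to 5, youngest first.
After projecting period 1:
Births: 13900 × 0.493 = 6853
Group 2: 11000 × 0.959 = 10549
Group 3: 13900 × 0.952 = 13233
Group 4: 6100 × 0.946 = 5771
Group 5: 8300 × 0.923 + 8900 × 0.401 = 7661 + 3569 = 11230
Population now: 0–19=6853, 20–39=10549, 40–59=13233, 60–79=5771, 80+=11230
After projecting period 2:
Births: 10549 × 0.493 = 5201
Group 2: 6853 × 0.959 = 6572
Group 3: 10549 × 0.952 = 10043
Group 4: 13233 × 0.946 = 12518
Group 5: 5771 × 0.923 + 11230 × 0.401 = 5327 + 4503 = 9830
Population now: 0–19=5201, 20–39=6572, 40–59=10043, 60–79=12518, 80+=9830
After projecting period 3:
Births: 6572 × 0.493 = 3240
Group 2: 5201 × 0.959 = 4988
Group 3: 6572 × 0.952 = 6257
Group 4: 10043 × 0.946 = 9501
Group 5: 12518 × 0.923 + 9830 × 0.401 = 11554 + 3942 = 15496
Population now: 0–19=3240, 20–39=4988, 40–59=6257, 60–79=9501, 80+=15496
After projecting period 4:
Births: 4988 × 0.493 = 2459
Group 2: 3240 × 0.959 = 3107
Group 3: 4988 × 0.952 = 4749
Group 4: 6257 × 0.946 = 5919
Group 5: 9501 × 0.923 + 15496 × 0.401 = 8769 + 6214 = 14983
Population now: 0–19=2459, 20–39=3107, 40–59=4749, 60–79=5919, 80+=14983
Dependents (band 0–19 + band 80+) = 2459 + 14983 = 17442; working-age = 13775; ratio = 17442/13775 × 100 = 126.6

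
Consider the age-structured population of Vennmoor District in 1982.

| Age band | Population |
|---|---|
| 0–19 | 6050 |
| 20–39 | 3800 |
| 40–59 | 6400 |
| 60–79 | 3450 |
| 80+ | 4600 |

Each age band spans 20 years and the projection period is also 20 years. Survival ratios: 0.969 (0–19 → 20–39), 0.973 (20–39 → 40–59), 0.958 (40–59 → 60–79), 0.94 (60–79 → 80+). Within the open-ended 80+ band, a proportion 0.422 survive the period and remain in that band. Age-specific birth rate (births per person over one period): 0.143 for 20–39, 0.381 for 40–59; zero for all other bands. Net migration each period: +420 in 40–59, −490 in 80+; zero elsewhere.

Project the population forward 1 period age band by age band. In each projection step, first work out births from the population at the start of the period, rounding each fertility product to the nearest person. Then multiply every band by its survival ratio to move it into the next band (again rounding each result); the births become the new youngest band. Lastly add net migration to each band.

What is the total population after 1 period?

[period 1]
Births: 3800 × 0.143 = 543, 6400 × 0.381 = 2438 ⇒ total 2981
20–39: 6050 × 0.969 = 5862
40–59: 3800 × 0.973 = 3697
60–79: 6400 × 0.958 = 6131
80+: 3450 × 0.94 + 4600 × 0.422 = 3243 + 1941 = 5184
Net migration: 40–59 + 420 → 4117; 80+ − 490 → 4694
→ [2981, 5862, 4117, 6131, 4694]
Total after period 1: 2981 + 5862 + 4117 + 6131 + 4694 = 23785

23785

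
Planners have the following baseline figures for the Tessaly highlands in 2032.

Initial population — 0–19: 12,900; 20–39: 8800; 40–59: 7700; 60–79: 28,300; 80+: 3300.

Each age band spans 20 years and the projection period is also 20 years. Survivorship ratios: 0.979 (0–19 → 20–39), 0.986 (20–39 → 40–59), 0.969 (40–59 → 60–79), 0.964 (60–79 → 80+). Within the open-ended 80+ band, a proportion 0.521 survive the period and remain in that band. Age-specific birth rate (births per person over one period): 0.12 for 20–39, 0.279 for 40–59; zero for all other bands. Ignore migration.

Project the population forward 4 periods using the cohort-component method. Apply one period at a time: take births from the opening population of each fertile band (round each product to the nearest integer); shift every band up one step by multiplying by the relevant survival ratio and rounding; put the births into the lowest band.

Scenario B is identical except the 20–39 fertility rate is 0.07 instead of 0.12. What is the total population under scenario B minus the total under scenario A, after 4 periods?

Call the groups 1 to 5, youngest first.
[period 1]
Births: 8800 × 0.12 = 1056 ; 7700 × 0.279 = 2148 → total 3204
Group 2: 12900 × 0.979 = 12629
Group 3: 8800 × 0.986 = 8677
Group 4: 7700 × 0.969 = 7461
Group 5: 28300 × 0.964 + 3300 × 0.521 = 27281 + 1719 = 29000
→ [3204, 12629, 8677, 7461, 29000]
[period 2]
Births: 12629 × 0.12 = 1515 ; 8677 × 0.279 = 2421 → total 3936
Group 2: 3204 × 0.979 = 3137
Group 3: 12629 × 0.986 = 12452
Group 4: 8677 × 0.969 = 8408
Group 5: 7461 × 0.964 + 29000 × 0.521 = 7192 + 15109 = 22301
→ [3936, 3137, 12452, 8408, 22301]
[period 3]
Births: 3137 × 0.12 = 376 ; 12452 × 0.279 = 3474 → total 3850
Group 2: 3936 × 0.979 = 3853
Group 3: 3137 × 0.986 = 3093
Group 4: 12452 × 0.969 = 12066
Group 5: 8408 × 0.964 + 22301 × 0.521 = 8105 + 11619 = 19724
→ [3850, 3853, 3093, 12066, 19724]
[period 4]
Births: 3853 × 0.12 = 462 ; 3093 × 0.279 = 863 → total 1325
Group 2: 3850 × 0.979 = 3769
Group 3: 3853 × 0.986 = 3799
Group 4: 3093 × 0.969 = 2997
Group 5: 12066 × 0.964 + 19724 × 0.521 = 11632 + 10276 = 21908
→ [1325, 3769, 3799, 2997, 21908]
Scenario A total after 4 periods: 33798
Scenario B projection —
[period 1]
Births: 8800 × 0.07 = 616 ; 7700 × 0.279 = 2148 → total 2764
Group 2: 12900 × 0.979 = 12629
Group 3: 8800 × 0.986 = 8677
Group 4: 7700 × 0.969 = 7461
Group 5: 28300 × 0.964 + 3300 × 0.521 = 27281 + 1719 = 29000
→ [2764, 12629, 8677, 7461, 29000]
[period 2]
Births: 12629 × 0.07 = 884 ; 8677 × 0.279 = 2421 → total 3305
Group 2: 2764 × 0.979 = 2706
Group 3: 12629 × 0.986 = 12452
Group 4: 8677 × 0.969 = 8408
Group 5: 7461 × 0.964 + 29000 × 0.521 = 7192 + 15109 = 22301
→ [3305, 2706, 12452, 8408, 22301]
[period 3]
Births: 2706 × 0.07 = 189 ; 12452 × 0.279 = 3474 → total 3663
Group 2: 3305 × 0.979 = 3236
Group 3: 2706 × 0.986 = 2668
Group 4: 12452 × 0.969 = 12066
Group 5: 8408 × 0.964 + 22301 × 0.521 = 8105 + 11619 = 19724
→ [3663, 3236, 2668, 12066, 19724]
[period 4]
Births: 3236 × 0.07 = 227 ; 2668 × 0.279 = 744 → total 971
Group 2: 3663 × 0.979 = 3586
Group 3: 3236 × 0.986 = 3191
Group 4: 2668 × 0.969 = 2585
Group 5: 12066 × 0.964 + 19724 × 0.521 = 11632 + 10276 = 21908
→ [971, 3586, 3191, 2585, 21908]
Scenario B total after 4 periods: 32241
Difference B − A = 32241 − 33798 = -1557

-1557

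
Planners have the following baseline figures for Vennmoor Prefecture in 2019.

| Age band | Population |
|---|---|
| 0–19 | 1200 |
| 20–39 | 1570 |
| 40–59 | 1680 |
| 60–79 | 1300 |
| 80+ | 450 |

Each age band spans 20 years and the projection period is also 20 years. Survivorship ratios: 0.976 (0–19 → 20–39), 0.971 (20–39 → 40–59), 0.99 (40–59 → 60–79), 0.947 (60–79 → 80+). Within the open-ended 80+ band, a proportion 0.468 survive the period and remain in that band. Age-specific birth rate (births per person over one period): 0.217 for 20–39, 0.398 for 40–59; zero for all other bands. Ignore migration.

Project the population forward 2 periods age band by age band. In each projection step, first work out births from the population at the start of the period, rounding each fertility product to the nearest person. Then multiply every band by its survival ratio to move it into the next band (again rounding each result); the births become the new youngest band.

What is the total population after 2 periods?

6743

Period 1:
Births: 1570 * 0.217 = 341, 1680 * 0.398 = 669 — total 1010
20–39: 1200 * 0.976 = 1171
40–59: 1570 * 0.971 = 1524
60–79: 1680 * 0.99 = 1663
80+: 1300 * 0.947 + 450 * 0.468 = 1231 + 211 = 1442
Population now: 0–19=1010, 20–39=1171, 40–59=1524, 60–79=1663, 80+=1442
Period 2:
Births: 1171 * 0.217 = 254, 1524 * 0.398 = 607 — total 861
20–39: 1010 * 0.976 = 986
40–59: 1171 * 0.971 = 1137
60–79: 1524 * 0.99 = 1509
80+: 1663 * 0.947 + 1442 * 0.468 = 1575 + 675 = 2250
Population now: 0–19=861, 20–39=986, 40–59=1137, 60–79=1509, 80+=2250
Total after period 2: 861 + 986 + 1137 + 1509 + 2250 = 6743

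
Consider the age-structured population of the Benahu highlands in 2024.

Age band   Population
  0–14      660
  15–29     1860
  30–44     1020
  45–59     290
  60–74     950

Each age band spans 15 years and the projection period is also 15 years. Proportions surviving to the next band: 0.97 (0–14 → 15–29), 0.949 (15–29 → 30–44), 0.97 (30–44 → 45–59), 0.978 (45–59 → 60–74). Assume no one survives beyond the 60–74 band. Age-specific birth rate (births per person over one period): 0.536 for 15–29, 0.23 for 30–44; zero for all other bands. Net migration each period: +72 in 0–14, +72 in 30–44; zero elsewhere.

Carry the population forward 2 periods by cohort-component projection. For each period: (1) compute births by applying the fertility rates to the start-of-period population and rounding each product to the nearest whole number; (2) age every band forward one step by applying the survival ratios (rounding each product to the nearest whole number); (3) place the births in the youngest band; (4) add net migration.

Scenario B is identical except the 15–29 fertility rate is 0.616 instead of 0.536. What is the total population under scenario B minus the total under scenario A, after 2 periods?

195

Numbering the groups 1..5 from youngest to oldest:
— Period 1 —
Births: 1860 * 0.536 = 997, 1020 * 0.23 = 235 ⇒ total 1232
Group 2: 660 * 0.97 = 640
Group 3: 1860 * 0.949 = 1765
Group 4: 1020 * 0.97 = 989
Group 5: 290 * 0.978 = 284
Net migration: Group 1 + 72 → 1304; Group 3 + 72 → 1837
Giving 1304 / 640 / 1837 / 989 / 284.
— Period 2 —
Births: 640 * 0.536 = 343, 1837 * 0.23 = 423 ⇒ total 766
Group 2: 1304 * 0.97 = 1265
Group 3: 640 * 0.949 = 607
Group 4: 1837 * 0.97 = 1782
Group 5: 989 * 0.978 = 967
Net migration: Group 1 + 72 → 838; Group 3 + 72 → 679
Giving 838 / 1265 / 679 / 1782 / 967.
Scenario A total after 2 periods: 5531
Scenario B projection —
— Period 1 —
Births: 1860 * 0.616 = 1146, 1020 * 0.23 = 235 ⇒ total 1381
Group 2: 660 * 0.97 = 640
Group 3: 1860 * 0.949 = 1765
Group 4: 1020 * 0.97 = 989
Group 5: 290 * 0.978 = 284
Net migration: Group 1 + 72 → 1453; Group 3 + 72 → 1837
Giving 1453 / 640 / 1837 / 989 / 284.
— Period 2 —
Births: 640 * 0.616 = 394, 1837 * 0.23 = 423 ⇒ total 817
Group 2: 1453 * 0.97 = 1409
Group 3: 640 * 0.949 = 607
Group 4: 1837 * 0.97 = 1782
Group 5: 989 * 0.978 = 967
Net migration: Group 1 + 72 → 889; Group 3 + 72 → 679
Giving 889 / 1409 / 679 / 1782 / 967.
Scenario B total after 2 periods: 5726
Difference B − A = 5726 − 5531 = 195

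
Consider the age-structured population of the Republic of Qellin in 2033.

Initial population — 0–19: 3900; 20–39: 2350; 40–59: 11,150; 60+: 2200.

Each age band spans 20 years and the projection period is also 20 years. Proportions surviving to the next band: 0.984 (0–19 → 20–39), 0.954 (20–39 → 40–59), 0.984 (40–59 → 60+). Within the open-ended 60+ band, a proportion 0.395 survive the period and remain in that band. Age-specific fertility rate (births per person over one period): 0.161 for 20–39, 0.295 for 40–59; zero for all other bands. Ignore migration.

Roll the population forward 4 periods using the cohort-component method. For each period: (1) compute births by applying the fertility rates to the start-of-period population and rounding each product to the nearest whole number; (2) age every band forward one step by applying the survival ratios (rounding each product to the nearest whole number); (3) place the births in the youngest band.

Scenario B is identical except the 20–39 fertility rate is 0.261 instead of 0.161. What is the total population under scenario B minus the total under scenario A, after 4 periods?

Call the bands 1 to 4, youngest first.
Period 1:
Births: 2350 × 0.161 = 378, 11150 × 0.295 = 3289 → 3667
Band 2: 3900 × 0.984 = 3838
Band 3: 2350 × 0.954 = 2242
Band 4: 11150 × 0.984 + 2200 × 0.395 = 10972 + 869 = 11841
Population now: 0–19=3667, 20–39=3838, 40–59=2242, 60+=11841
Period 2:
Births: 3838 × 0.161 = 618, 2242 × 0.295 = 661 → 1279
Band 2: 3667 × 0.984 = 3608
Band 3: 3838 × 0.954 = 3661
Band 4: 2242 × 0.984 + 11841 × 0.395 = 2206 + 4677 = 6883
Population now: 0–19=1279, 20–39=3608, 40–59=3661, 60+=6883
Period 3:
Births: 3608 × 0.161 = 581, 3661 × 0.295 = 1080 → 1661
Band 2: 1279 × 0.984 = 1259
Band 3: 3608 × 0.954 = 3442
Band 4: 3661 × 0.984 + 6883 × 0.395 = 3602 + 2719 = 6321
Population now: 0–19=1661, 20–39=1259, 40–59=3442, 60+=6321
Period 4:
Births: 1259 × 0.161 = 203, 3442 × 0.295 = 1015 → 1218
Band 2: 1661 × 0.984 = 1634
Band 3: 1259 × 0.954 = 1201
Band 4: 3442 × 0.984 + 6321 × 0.395 = 3387 + 2497 = 5884
Population now: 0–19=1218, 20–39=1634, 40–59=1201, 60+=5884
Scenario A total after 4 periods: 9937
Scenario B projection —
Period 1:
Births: 2350 × 0.261 = 613, 11150 × 0.295 = 3289 → 3902
Band 2: 3900 × 0.984 = 3838
Band 3: 2350 × 0.954 = 2242
Band 4: 11150 × 0.984 + 2200 × 0.395 = 10972 + 869 = 11841
Population now: 0–19=3902, 20–39=3838, 40–59=2242, 60+=11841
Period 2:
Births: 3838 × 0.261 = 1002, 2242 × 0.295 = 661 → 1663
Band 2: 3902 × 0.984 = 3840
Band 3: 3838 × 0.954 = 3661
Band 4: 2242 × 0.984 + 11841 × 0.395 = 2206 + 4677 = 6883
Population now: 0–19=1663, 20–39=3840, 40–59=3661, 60+=6883
Period 3:
Births: 3840 × 0.261 = 1002, 3661 × 0.295 = 1080 → 2082
Band 2: 1663 × 0.984 = 1636
Band 3: 3840 × 0.954 = 3663
Band 4: 3661 × 0.984 + 6883 × 0.395 = 3602 + 2719 = 6321
Population now: 0–19=2082, 20–39=1636, 40–59=3663, 60+=6321
Period 4:
Births: 1636 × 0.261 = 427, 3663 × 0.295 = 1081 → 1508
Band 2: 2082 × 0.984 = 2049
Band 3: 1636 × 0.954 = 1561
Band 4: 3663 × 0.984 + 6321 × 0.395 = 3604 + 2497 = 6101
Population now: 0–19=1508, 20–39=2049, 40–59=1561, 60+=6101
Scenario B total after 4 periods: 11219
Difference B − A = 11219 − 9937 = 1282

1282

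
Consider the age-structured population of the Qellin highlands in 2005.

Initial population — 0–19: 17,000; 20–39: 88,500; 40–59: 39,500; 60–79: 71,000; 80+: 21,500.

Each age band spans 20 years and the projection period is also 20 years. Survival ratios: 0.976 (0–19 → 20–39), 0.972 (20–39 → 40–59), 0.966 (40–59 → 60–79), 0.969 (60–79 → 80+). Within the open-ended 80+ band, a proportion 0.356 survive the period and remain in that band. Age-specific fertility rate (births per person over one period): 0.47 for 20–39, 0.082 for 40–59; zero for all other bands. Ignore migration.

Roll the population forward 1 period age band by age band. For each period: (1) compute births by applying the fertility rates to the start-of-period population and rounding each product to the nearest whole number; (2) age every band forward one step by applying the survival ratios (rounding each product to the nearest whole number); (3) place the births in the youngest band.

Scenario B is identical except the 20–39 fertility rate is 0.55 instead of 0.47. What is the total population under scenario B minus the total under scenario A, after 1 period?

7080

(Bands numbered youngest = 1 to oldest = 5.)
[period 1]
Births: 88500 * 0.47 = 41595 ; 39500 * 0.082 = 3239 — total 44834
Band 2: 17000 * 0.976 = 16592
Band 3: 88500 * 0.972 = 86022
Band 4: 39500 * 0.966 = 38157
Band 5: 71000 * 0.969 + 21500 * 0.356 = 68799 + 7654 = 76453
Population now: 0–19=44834, 20–39=16592, 40–59=86022, 60–79=38157, 80+=76453
Scenario A total after 1 period: 262058
Scenario B projection —
[period 1]
Births: 88500 * 0.55 = 48675 ; 39500 * 0.082 = 3239 — total 51914
Band 2: 17000 * 0.976 = 16592
Band 3: 88500 * 0.972 = 86022
Band 4: 39500 * 0.966 = 38157
Band 5: 71000 * 0.969 + 21500 * 0.356 = 68799 + 7654 = 76453
Population now: 0–19=51914, 20–39=16592, 40–59=86022, 60–79=38157, 80+=76453
Scenario B total after 1 period: 269138
Difference B − A = 269138 − 262058 = 7080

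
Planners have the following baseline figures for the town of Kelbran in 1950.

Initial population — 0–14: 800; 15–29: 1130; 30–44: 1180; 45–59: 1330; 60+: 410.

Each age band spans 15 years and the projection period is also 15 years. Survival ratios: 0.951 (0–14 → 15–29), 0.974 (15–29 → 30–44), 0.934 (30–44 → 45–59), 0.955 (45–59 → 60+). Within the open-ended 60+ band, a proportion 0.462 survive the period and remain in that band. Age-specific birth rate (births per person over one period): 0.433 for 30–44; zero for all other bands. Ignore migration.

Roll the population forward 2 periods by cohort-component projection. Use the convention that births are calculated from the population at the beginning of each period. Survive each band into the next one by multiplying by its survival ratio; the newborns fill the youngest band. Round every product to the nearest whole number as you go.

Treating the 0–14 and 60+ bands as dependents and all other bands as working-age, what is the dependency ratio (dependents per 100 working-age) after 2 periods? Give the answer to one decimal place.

(Bands numbered youngest = 1 to oldest = 5.)
Period 1:
Births: 1180 * 0.433 = 511
Band 2: 800 * 0.951 = 761
Band 3: 1130 * 0.974 = 1101
Band 4: 1180 * 0.934 = 1102
Band 5: 1330 * 0.955 + 410 * 0.462 = 1270 + 189 = 1459
Population now: 0–14=511, 15–29=761, 30–44=1101, 45–59=1102, 60+=1459
Period 2:
Births: 1101 * 0.433 = 477
Band 2: 511 * 0.951 = 486
Band 3: 761 * 0.974 = 741
Band 4: 1101 * 0.934 = 1028
Band 5: 1102 * 0.955 + 1459 * 0.462 = 1052 + 674 = 1726
Population now: 0–14=477, 15–29=486, 30–44=741, 45–59=1028, 60+=1726
Dependents (band 0–14 + band 60+) = 477 + 1726 = 2203; working-age = 2255; ratio = 2203/2255 × 100 = 97.7

97.7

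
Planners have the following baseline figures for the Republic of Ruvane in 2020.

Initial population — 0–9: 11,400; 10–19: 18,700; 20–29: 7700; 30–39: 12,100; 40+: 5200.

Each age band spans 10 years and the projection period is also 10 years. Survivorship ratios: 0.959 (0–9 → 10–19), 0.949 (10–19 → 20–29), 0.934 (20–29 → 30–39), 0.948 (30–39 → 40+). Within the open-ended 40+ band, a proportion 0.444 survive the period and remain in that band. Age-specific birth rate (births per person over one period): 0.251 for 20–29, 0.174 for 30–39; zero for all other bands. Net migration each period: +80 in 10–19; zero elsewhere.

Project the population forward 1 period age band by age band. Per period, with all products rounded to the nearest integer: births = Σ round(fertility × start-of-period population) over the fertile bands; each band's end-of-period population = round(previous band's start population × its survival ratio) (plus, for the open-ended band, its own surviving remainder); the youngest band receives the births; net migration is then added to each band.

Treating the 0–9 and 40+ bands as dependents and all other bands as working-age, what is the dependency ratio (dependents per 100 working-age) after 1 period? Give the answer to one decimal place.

49.6

[period 1]
Births: 7700 * 0.251 = 1933, 12100 * 0.174 = 2105 ⇒ total 4038
10–19: 11400 * 0.959 = 10933
20–29: 18700 * 0.949 = 17746
30–39: 7700 * 0.934 = 7192
40+: 12100 * 0.948 + 5200 * 0.444 = 11471 + 2309 = 13780
Net migration: 10–19 + 80 → 11013
Population now: 0–9=4038, 10–19=11013, 20–29=17746, 30–39=7192, 40+=13780
Dependents (band 0–9 + band 40+) = 4038 + 13780 = 17818; working-age = 35951; ratio = 17818/35951 × 100 = 49.6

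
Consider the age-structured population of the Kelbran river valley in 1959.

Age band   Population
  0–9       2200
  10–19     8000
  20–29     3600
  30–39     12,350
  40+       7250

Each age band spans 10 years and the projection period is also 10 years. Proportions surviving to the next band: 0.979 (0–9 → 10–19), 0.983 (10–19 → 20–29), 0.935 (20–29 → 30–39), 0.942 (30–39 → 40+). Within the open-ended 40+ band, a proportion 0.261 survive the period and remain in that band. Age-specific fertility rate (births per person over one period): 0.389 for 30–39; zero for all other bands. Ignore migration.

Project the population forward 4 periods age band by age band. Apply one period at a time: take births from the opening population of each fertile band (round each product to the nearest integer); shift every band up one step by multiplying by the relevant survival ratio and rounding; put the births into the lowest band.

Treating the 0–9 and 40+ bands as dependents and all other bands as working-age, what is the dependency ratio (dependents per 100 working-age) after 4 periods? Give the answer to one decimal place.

58.4

Let band 1 be 0–9 through band 5 = 40+.
Period 1:
Births: 12350 × 0.389 = 4804
Band 2: 2200 × 0.979 = 2154
Band 3: 8000 × 0.983 = 7864
Band 4: 3600 × 0.935 = 3366
Band 5: 12350 × 0.942 + 7250 × 0.261 = 11634 + 1892 = 13526
Population now: 0–9=4804, 10–19=2154, 20–29=7864, 30–39=3366, 40+=13526
Period 2:
Births: 3366 × 0.389 = 1309
Band 2: 4804 × 0.979 = 4703
Band 3: 2154 × 0.983 = 2117
Band 4: 7864 × 0.935 = 7353
Band 5: 3366 × 0.942 + 13526 × 0.261 = 3171 + 3530 = 6701
Population now: 0–9=1309, 10–19=4703, 20–29=2117, 30–39=7353, 40+=6701
Period 3:
Births: 7353 × 0.389 = 2860
Band 2: 1309 × 0.979 = 1282
Band 3: 4703 × 0.983 = 4623
Band 4: 2117 × 0.935 = 1979
Band 5: 7353 × 0.942 + 6701 × 0.261 = 6927 + 1749 = 8676
Population now: 0–9=2860, 10–19=1282, 20–29=4623, 30–39=1979, 40+=8676
Period 4:
Births: 1979 × 0.389 = 770
Band 2: 2860 × 0.979 = 2800
Band 3: 1282 × 0.983 = 1260
Band 4: 4623 × 0.935 = 4323
Band 5: 1979 × 0.942 + 8676 × 0.261 = 1864 + 2264 = 4128
Population now: 0–9=770, 10–19=2800, 20–29=1260, 30–39=4323, 40+=4128
Dependents (band 0–9 + band 40+) = 770 + 4128 = 4898; working-age = 8383; ratio = 4898/8383 × 100 = 58.4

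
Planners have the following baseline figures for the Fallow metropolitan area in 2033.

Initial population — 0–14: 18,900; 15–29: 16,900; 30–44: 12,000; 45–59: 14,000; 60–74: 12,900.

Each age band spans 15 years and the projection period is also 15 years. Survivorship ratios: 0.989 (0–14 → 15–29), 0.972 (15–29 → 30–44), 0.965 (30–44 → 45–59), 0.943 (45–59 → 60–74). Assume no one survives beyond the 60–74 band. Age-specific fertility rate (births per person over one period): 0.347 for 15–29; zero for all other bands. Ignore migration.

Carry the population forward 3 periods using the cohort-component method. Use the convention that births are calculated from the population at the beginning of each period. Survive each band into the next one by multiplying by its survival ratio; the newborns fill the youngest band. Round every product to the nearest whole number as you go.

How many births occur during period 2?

Period 1:
Births: 16900 × 0.347 = 5864
15–29: 18900 × 0.989 = 18692
30–44: 16900 × 0.972 = 16427
45–59: 12000 × 0.965 = 11580
60–74: 14000 × 0.943 = 13202
End of period: [5864, 18692, 16427, 11580, 13202]
Period 2:
Births: 18692 × 0.347 = 6486
15–29: 5864 × 0.989 = 5799
30–44: 18692 × 0.972 = 18169
45–59: 16427 × 0.965 = 15852
60–74: 11580 × 0.943 = 10920
End of period: [6486, 5799, 18169, 15852, 10920]

6486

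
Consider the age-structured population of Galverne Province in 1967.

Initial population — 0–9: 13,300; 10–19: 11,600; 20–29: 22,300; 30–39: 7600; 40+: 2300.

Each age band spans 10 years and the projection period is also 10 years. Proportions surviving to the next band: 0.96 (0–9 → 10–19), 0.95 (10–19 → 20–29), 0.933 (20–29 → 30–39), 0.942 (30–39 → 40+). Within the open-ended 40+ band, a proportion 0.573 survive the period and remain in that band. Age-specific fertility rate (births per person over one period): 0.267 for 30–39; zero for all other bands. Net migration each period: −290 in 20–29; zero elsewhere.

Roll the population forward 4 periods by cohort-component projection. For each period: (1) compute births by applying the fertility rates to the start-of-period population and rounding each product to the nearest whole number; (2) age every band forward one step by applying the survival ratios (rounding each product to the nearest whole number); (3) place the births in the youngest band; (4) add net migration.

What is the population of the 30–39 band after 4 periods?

1456

After projecting period 1:
Births: 7600 * 0.267 = 2029
10–19: 13300 * 0.96 = 12768
20–29: 11600 * 0.95 = 11020
30–39: 22300 * 0.933 = 20806
40+: 7600 * 0.942 + 2300 * 0.573 = 7159 + 1318 = 8477
Net migration: 20–29 − 290 → 10730
Population now: 0–9=2029, 10–19=12768, 20–29=10730, 30–39=20806, 40+=8477
After projecting period 2:
Births: 20806 * 0.267 = 5555
10–19: 2029 * 0.96 = 1948
20–29: 12768 * 0.95 = 12130
30–39: 10730 * 0.933 = 10011
40+: 20806 * 0.942 + 8477 * 0.573 = 19599 + 4857 = 24456
Net migration: 20–29 − 290 → 11840
Population now: 0–9=5555, 10–19=1948, 20–29=11840, 30–39=10011, 40+=24456
After projecting period 3:
Births: 10011 * 0.267 = 2673
10–19: 5555 * 0.96 = 5333
20–29: 1948 * 0.95 = 1851
30–39: 11840 * 0.933 = 11047
40+: 10011 * 0.942 + 24456 * 0.573 = 9430 + 14013 = 23443
Net migration: 20–29 − 290 → 1561
Population now: 0–9=2673, 10–19=5333, 20–29=1561, 30–39=11047, 40+=23443
After projecting period 4:
Births: 11047 * 0.267 = 2950
10–19: 2673 * 0.96 = 2566
20–29: 5333 * 0.95 = 5066
30–39: 1561 * 0.933 = 1456
40+: 11047 * 0.942 + 23443 * 0.573 = 10406 + 13433 = 23839
Net migration: 20–29 − 290 → 4776
Population now: 0–9=2950, 10–19=2566, 20–29=4776, 30–39=1456, 40+=23839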